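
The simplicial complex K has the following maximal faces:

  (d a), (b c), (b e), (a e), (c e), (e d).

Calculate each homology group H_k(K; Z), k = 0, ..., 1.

Take the total order a < b < c < d < e on the vertex set. Then K (dimension 1) consists of the simplices:

  0-simplices (5): a, b, c, d, e
  1-simplices (6): ad, ae, bc, be, ce, de

giving chain groups C_0 ≅ Z^5, C_1 ≅ Z^6.

Boundary ∂_1: C_1 → C_0 sends each edge [p,q] (with p < q) to q − p. For instance
  ∂de = e − d.
The 5×6 boundary matrix has rank 4 and Smith normal form diag(1,1,1,1).

Reading off H_k = ker ∂_k / im ∂_{k+1}:

  H_0: rank C_0 − rank ∂_1 = 5 − 4 = 1, and the invariant factors of ∂_1 are all 1, so H_0 ≅ Z.
  H_1: rank ker ∂_1 − rank ∂_2 = (6 − 4) − 0 = 2, and there is no ∂_2, so H_1 ≅ Z^2.

As a check, the Euler characteristic is 5 − 6 = -1, which agrees with 1 − 2 = -1.

H_0 ≅ Z,  H_1 ≅ Z^2.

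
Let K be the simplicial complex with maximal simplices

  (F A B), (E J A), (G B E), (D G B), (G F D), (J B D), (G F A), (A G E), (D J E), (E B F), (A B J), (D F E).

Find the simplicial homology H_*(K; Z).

H_0 = Z,  H_1 = Z/2,  H_2 = 0.

Order the vertices as A < B < D < E < F < G < J. Listing each simplex with vertices in this order, K has dimension 2 with simplices:

  0-simplices (7): A, B, D, E, F, G, J
  1-simplices (18): AB, AE, AF, AG, AJ, BD, BE, BF, BG, BJ, DE, DF, DG, DJ, EF, EG, EJ, FG
  2-simplices (12): ABF, ABJ, AEG, AEJ, AFG, BDG, BDJ, BEF, BEG, DEF, DEJ, DFG

Hence C_0 ≅ Z^7, C_1 ≅ Z^18, C_2 ≅ Z^12.

∂_1: C_1 → C_0 is given by ∂[p,q] = [q] − [p].
As a 7×18 matrix over Z this has rank 6, with invariant factors (1,1,1,1,1,1).

The boundary map ∂_2: C_2 → C_1 sends each 2-simplex [p,q,r] to [q,r] − [p,r] + [p,q]. For instance
  ∂BEG = EG − BG + BE,
  ∂AEJ = EJ − AJ + AE.
As a 18×12 matrix over Z this has rank 12, with invariant factors (1,1,1,1,1,1,1,1,1,1,1,2).

From H_k ≅ ker(∂_k) / im(∂_{k+1}) we obtain:

  H_0: rank C_0 − rank ∂_1 = 7 − 6 = 1, and the invariant factors of ∂_1 are all 1, so H_0 = Z.
  H_1: rank ker ∂_1 − rank ∂_2 = (18 − 6) − 12 = 0, and ∂_2 has invariant factor 2 > 1, so H_1 = Z/2.
  H_2: rank ker ∂_2 − rank ∂_3 = (12 − 12) − 0 = 0, and there is no ∂_3, so H_2 = 0.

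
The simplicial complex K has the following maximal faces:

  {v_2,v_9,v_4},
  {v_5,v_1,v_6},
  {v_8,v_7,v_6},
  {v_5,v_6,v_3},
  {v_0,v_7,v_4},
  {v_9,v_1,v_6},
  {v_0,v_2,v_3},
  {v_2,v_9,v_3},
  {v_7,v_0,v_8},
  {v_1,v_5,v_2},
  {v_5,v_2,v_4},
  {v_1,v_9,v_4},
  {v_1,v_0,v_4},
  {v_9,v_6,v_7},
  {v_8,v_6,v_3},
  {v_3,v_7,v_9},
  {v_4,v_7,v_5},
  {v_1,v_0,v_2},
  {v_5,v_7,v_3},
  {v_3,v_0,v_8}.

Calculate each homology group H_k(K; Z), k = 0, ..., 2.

We work with the vertex ordering v_0 < v_1 < v_2 < v_3 < v_4 < v_5 < v_6 < v_7 < v_8 < v_9. The simplices of K, each written with vertices in increasing order, are:

  0-simplices (10): [v_0], [v_1], [v_2], [v_3], [v_4], [v_5], [v_6], [v_7], [v_8], [v_9]
  1-simplices (30): (30 of them)
  2-simplices (20): (20 of them)

Hence C_0 ≅ Z^10, C_1 ≅ Z^30, C_2 ≅ Z^20.

Boundary ∂_1: C_1 → C_0 sends each edge [p,q] (with p < q) to q − p.
The resulting 10×30 matrix has rank 9, and its Smith normal form has invariant factors (1,1,1,1,1,1,1,1,1).

The boundary map ∂_2: C_2 → C_1 maps a triangle to the signed sum of its edges. For instance
  ∂[v_1,v_4,v_9] = [v_4,v_9] − [v_1,v_9] + [v_1,v_4],
  ∂[v_1,v_2,v_5] = [v_2,v_5] − [v_1,v_5] + [v_1,v_2].
The resulting 30×20 matrix has rank 20, and its Smith normal form has invariant factors (1,1,1,1,1,1,1,1,1,1,1,1,1,1,1,1,1,1,1,2).

Reading off H_k = ker ∂_k / im ∂_{k+1}:

  H_0: rank C_0 − rank ∂_1 = 10 − 9 = 1, and the invariant factors of ∂_1 are all 1, so H_0 ≅ Z.
  H_1: rank ker ∂_1 − rank ∂_2 = (30 − 9) − 20 = 1, and ∂_2 has invariant factor 2 > 1, so H_1 ≅ Z ⊕ Z/2.
  H_2: rank ker ∂_2 − rank ∂_3 = (20 − 20) − 0 = 0, and there is no ∂_3, so H_2 ≅ 0.

H_0 = Z,  H_1 = Z ⊕ Z/2,  H_2 = 0.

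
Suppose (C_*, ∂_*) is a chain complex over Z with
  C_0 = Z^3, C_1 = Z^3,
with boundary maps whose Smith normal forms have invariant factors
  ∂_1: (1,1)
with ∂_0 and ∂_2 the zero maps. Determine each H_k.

H_0 ≅ Z,  H_1 ≅ Z.

H_0: b_0 = 3 − 0 − 2 = 1; torsion from ∂_1 factors > 1: none. So H_0 ≅ Z.
H_1: b_1 = 3 − 2 − 0 = 1; torsion from ∂_2 factors > 1: none. So H_1 ≅ Z.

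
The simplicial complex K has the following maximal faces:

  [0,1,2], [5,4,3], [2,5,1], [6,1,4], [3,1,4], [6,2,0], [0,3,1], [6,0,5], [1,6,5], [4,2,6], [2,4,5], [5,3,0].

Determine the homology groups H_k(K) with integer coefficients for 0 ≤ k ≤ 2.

We work with the vertex ordering 0 < 1 < 2 < 3 < 4 < 5 < 6. The simplices of K, each written with vertices in increasing order, are:

  0-simplices (7): [0], [1], [2], [3], [4], [5], [6]
  1-simplices (18): [0,1], [0,2], [0,3], [0,5], [0,6], [1,2], [1,3], [1,4], [1,5], [1,6], [2,4], [2,5], [2,6], [3,4], [3,5], [4,5], [4,6], [5,6]
  2-simplices (12): [0,1,2], [0,1,3], [0,2,6], [0,3,5], [0,5,6], [1,2,5], [1,3,4], [1,4,6], [1,5,6], [2,4,5], [2,4,6], [3,4,5]

Hence C_0 ≅ Z^7, C_1 ≅ Z^18, C_2 ≅ Z^12.

∂_1: C_1 → C_0 maps an edge to its endpoints' difference, ∂[p,q] = q − p.
The 7×18 boundary matrix has rank 6 and Smith normal form diag(1,1,1,1,1,1).

The boundary map ∂_2: C_2 → C_1 acts by ∂[p,q,r] = [q,r] − [p,r] + [p,q]. For instance
  ∂[0,2,6] = [2,6] − [0,6] + [0,2],
  ∂[1,3,4] = [3,4] − [1,4] + [1,3].
The resulting 18×12 matrix has rank 12, and its Smith normal form has invariant factors (1,1,1,1,1,1,1,1,1,1,1,2).

Computing H_k = (kernel of ∂_k) / (image of ∂_{k+1}):

  H_0: rank C_0 − rank ∂_1 = 7 − 6 = 1, and the invariant factors of ∂_1 are all 1, so H_0 = Z.
  H_1: rank ker ∂_1 − rank ∂_2 = (18 − 6) − 12 = 0, and ∂_2 has invariant factor 2 > 1, so H_1 = Z/2.
  H_2: rank ker ∂_2 − rank ∂_3 = (12 − 12) − 0 = 0, and there is no ∂_3, so H_2 = 0.

As a check, the Euler characteristic is 7 − 18 + 12 = 1, which agrees with 1 − 0 + 0 = 1.
(K is a triangulation of the real projective plane RP^2.)

H_0 = Z,  H_1 = Z/2,  H_2 = 0.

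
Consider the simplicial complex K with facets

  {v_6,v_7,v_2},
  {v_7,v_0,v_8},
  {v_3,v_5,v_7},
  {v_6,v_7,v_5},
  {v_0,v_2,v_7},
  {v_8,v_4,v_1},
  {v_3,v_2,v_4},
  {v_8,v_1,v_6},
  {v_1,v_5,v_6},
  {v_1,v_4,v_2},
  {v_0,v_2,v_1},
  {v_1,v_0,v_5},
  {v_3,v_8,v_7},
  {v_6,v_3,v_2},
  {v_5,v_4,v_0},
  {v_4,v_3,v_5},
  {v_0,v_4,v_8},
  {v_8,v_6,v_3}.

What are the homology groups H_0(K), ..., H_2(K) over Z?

H_0 = Z,  H_1 = Z ⊕ Z/2,  H_2 = 0.

Take the total order v_0 < v_1 < v_2 < v_3 < v_4 < v_5 < v_6 < v_7 < v_8 on the vertex set. Then K (dimension 2) consists of the simplices:

  0-simplices (9): [v_0], [v_1], [v_2], [v_3], [v_4], [v_5], [v_6], [v_7], [v_8]
  1-simplices (27): (27 of them)
  2-simplices (18): (18 of them)

giving chain groups C_0 ≅ Z^9, C_1 ≅ Z^27, C_2 ≅ Z^18.

The boundary map ∂_1: C_1 → C_0 sends each edge [p,q] (with p < q) to q − p. For instance
  ∂[v_4,v_5] = [v_5] − [v_4].
This gives a 9×27 integer matrix of rank 8; reducing to Smith normal form yields diagonal entries (1,1,1,1,1,1,1,1).

Boundary ∂_2: C_2 → C_1 sends each 2-simplex [p,q,r] to [q,r] − [p,r] + [p,q]. For instance
  ∂[v_3,v_5,v_7] = [v_5,v_7] − [v_3,v_7] + [v_3,v_5],
  ∂[v_2,v_3,v_6] = [v_3,v_6] − [v_2,v_6] + [v_2,v_3].
As a 27×18 matrix over Z this has rank 18, with invariant factors (1,1,1,1,1,1,1,1,1,1,1,1,1,1,1,1,1,2).

Now H_k = ker ∂_k / im ∂_{k+1}, so:

  H_0: rank C_0 − rank ∂_1 = 9 − 8 = 1, and the invariant factors of ∂_1 are all 1, so H_0 = Z.
  H_1: rank ker ∂_1 − rank ∂_2 = (27 − 8) − 18 = 1, and ∂_2 has invariant factor 2 > 1, so H_1 = Z ⊕ Z/2.
  H_2: rank ker ∂_2 − rank ∂_3 = (18 − 18) − 0 = 0, and there is no ∂_3, so H_2 = 0.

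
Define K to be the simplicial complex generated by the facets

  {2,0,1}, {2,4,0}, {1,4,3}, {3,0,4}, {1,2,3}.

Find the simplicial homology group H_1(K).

K has 5 vertices, 10 edges, 5 triangles.
rank ∂_1 = 4, rank ∂_2 = 5 ⇒ b_1 = 10 − 4 − 5 = 1; all invariant factors of ∂_2 are 1 so no torsion. So H_1 = Z.

H_1 = Z.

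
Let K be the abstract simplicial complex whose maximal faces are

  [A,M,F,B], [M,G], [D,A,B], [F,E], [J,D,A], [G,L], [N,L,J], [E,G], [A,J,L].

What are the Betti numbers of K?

Order the vertices as A < B < D < E < F < G < J < L < M < N. Listing each simplex with vertices in this order, K has dimension 3 with simplices:

  0-simplices (10): A, B, D, E, F, G, J, L, M, N
  1-simplices (18): AB, AD, AF, AJ, AL, AM, BD, BF, BM, DJ, EF, EG, FM, GL, GM, JL, JN, LN
  2-simplices (8): ABD, ABF, ABM, ADJ, AFM, AJL, BFM, JLN
  3-simplices (1): ABFM

so the chain groups are C_0 ≅ Z^10, C_1 ≅ Z^18, C_2 ≅ Z^8, C_3 ≅ Z^1.

∂_1: C_1 → C_0 maps an edge to its endpoints' difference, ∂[p,q] = q − p. For instance
  ∂DJ = J − D.
The resulting 10×18 matrix has rank 9, and its Smith normal form has invariant factors (1,1,1,1,1,1,1,1,1).

∂_2: C_2 → C_1 maps a triangle to the signed sum of its edges. For instance
  ∂ABD = BD − AD + AB,
  ∂AFM = FM − AM + AF.
The resulting 18×8 matrix has rank 7, and its Smith normal form has invariant factors (1,1,1,1,1,1,1).

Boundary ∂_3: C_3 → C_2 sends each 3-simplex σ to the alternating sum Σ_i (−1)^i (σ with its i-th vertex removed). For instance
  ∂ABFM = BFM − AFM + ABM − ABF.
As a 8×1 matrix over Z this has rank 1, with invariant factors (1).

Now H_k = ker ∂_k / im ∂_{k+1}, so:

  H_0: rank C_0 − rank ∂_1 = 10 − 9 = 1, and the invariant factors of ∂_1 are all 1, so H_0 = Z.
  H_1: rank ker ∂_1 − rank ∂_2 = (18 − 9) − 7 = 2, and the invariant factors of ∂_2 are all 1, so H_1 = Z^2.
  H_2: rank ker ∂_2 − rank ∂_3 = (8 − 7) − 1 = 0, and the invariant factors of ∂_3 are all 1, so H_2 = 0.
  H_3: rank ker ∂_3 − rank ∂_4 = (1 − 1) − 0 = 0, and there is no ∂_4, so H_3 = 0.

Hence the Betti numbers are b_0 = 1, b_1 = 2, b_2 = 0, b_3 = 0.

b_0 = 1, b_1 = 2, b_2 = 0, b_3 = 0.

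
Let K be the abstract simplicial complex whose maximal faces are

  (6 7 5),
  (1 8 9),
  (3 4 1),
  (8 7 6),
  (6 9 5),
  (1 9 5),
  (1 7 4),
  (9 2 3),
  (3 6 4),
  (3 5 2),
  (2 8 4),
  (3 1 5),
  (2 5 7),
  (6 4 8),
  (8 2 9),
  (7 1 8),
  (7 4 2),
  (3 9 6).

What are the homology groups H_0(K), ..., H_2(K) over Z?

We work with the vertex ordering 1 < 2 < 3 < 4 < 5 < 6 < 7 < 8 < 9. The simplices of K, each written with vertices in increasing order, are:

  0-simplices (9): [1], [2], [3], [4], [5], [6], [7], [8], [9]
  1-simplices (27): (27 of them)
  2-simplices (18): [1,3,4], [1,3,5], [1,4,7], [1,5,9], [1,7,8], [1,8,9], [2,3,5], [2,3,9], [2,4,7], [2,4,8], [2,5,7], [2,8,9], [3,4,6], [3,6,9], [4,6,8], [5,6,7], [5,6,9], [6,7,8]

giving chain groups C_0 ≅ Z^9, C_1 ≅ Z^27, C_2 ≅ Z^18.

The boundary map ∂_1: C_1 → C_0 is given by ∂[p,q] = [q] − [p]. For instance
  ∂[2,3] = [3] − [2].
As a 9×27 matrix over Z this has rank 8, with invariant factors (1,1,1,1,1,1,1,1).

The boundary map ∂_2: C_2 → C_1 acts by ∂[p,q,r] = [q,r] − [p,r] + [p,q]. For instance
  ∂[2,3,5] = [3,5] − [2,5] + [2,3],
  ∂[2,5,7] = [5,7] − [2,7] + [2,5].
The resulting 27×18 matrix has rank 18, and its Smith normal form has invariant factors (1,1,1,1,1,1,1,1,1,1,1,1,1,1,1,1,1,2).

Reading off H_k = ker ∂_k / im ∂_{k+1}:

  H_0: rank C_0 − rank ∂_1 = 9 − 8 = 1, and the invariant factors of ∂_1 are all 1, so H_0 ≅ Z.
  H_1: rank ker ∂_1 − rank ∂_2 = (27 − 8) − 18 = 1, and ∂_2 has invariant factor 2 > 1, so H_1 ≅ Z × Z/2.
  H_2: rank ker ∂_2 − rank ∂_3 = (18 − 18) − 0 = 0, and there is no ∂_3, so H_2 ≅ 0.

As a check, the Euler characteristic is 9 − 27 + 18 = 0, which agrees with 1 − 1 + 0 = 0.

H_0 = Z,  H_1 = Z × Z/2,  H_2 = 0.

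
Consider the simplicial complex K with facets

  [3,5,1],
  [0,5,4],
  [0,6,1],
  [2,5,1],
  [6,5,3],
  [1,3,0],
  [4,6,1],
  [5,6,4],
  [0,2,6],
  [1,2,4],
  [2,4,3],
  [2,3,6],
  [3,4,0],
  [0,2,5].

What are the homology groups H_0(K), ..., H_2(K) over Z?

Order the vertices as 0 < 1 < 2 < 3 < 4 < 5 < 6. Listing each simplex with vertices in this order, K has dimension 2 with simplices:

  0-simplices (7): [0], [1], [2], [3], [4], [5], [6]
  1-simplices (21): [0,1], [0,2], [0,3], [0,4], [0,5], [0,6], [1,2], [1,3], [1,4], [1,5], [1,6], [2,3], [2,4], [2,5], [2,6], [3,4], [3,5], [3,6], [4,5], [4,6], [5,6]
  2-simplices (14): [0,1,3], [0,1,6], [0,2,5], [0,2,6], [0,3,4], [0,4,5], [1,2,4], [1,2,5], [1,3,5], [1,4,6], [2,3,4], [2,3,6], [3,5,6], [4,5,6]

giving chain groups C_0 ≅ Z^7, C_1 ≅ Z^21, C_2 ≅ Z^14.

∂_1: C_1 → C_0 maps an edge to its endpoints' difference, ∂[p,q] = q − p. For instance
  ∂[4,6] = [6] − [4].
The 7×21 boundary matrix has rank 6 and Smith normal form diag(1,1,1,1,1,1).

Boundary ∂_2: C_2 → C_1 sends each 2-simplex [p,q,r] to [q,r] − [p,r] + [p,q]. For instance
  ∂[4,5,6] = [5,6] − [4,6] + [4,5],
  ∂[1,4,6] = [4,6] − [1,6] + [1,4].
This gives a 21×14 integer matrix of rank 13; reducing to Smith normal form yields diagonal entries (1,1,1,1,1,1,1,1,1,1,1,1,1).

Computing H_k = (kernel of ∂_k) / (image of ∂_{k+1}):

  H_0: rank C_0 − rank ∂_1 = 7 − 6 = 1, and the invariant factors of ∂_1 are all 1, so H_0 = Z.
  H_1: rank ker ∂_1 − rank ∂_2 = (21 − 6) − 13 = 2, and the invariant factors of ∂_2 are all 1, so H_1 = Z^2.
  H_2: rank ker ∂_2 − rank ∂_3 = (14 − 13) − 0 = 1, and there is no ∂_3, so H_2 = Z.

(K is a triangulation of the torus T^2.)

H_0 = Z,  H_1 = Z^2,  H_2 = Z.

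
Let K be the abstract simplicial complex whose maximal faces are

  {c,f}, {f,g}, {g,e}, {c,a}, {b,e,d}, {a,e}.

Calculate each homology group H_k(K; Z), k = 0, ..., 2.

Order the vertices as a < b < c < d < e < f < g. Listing each simplex with vertices in this order, K has dimension 2 with simplices:

  0-simplices (7): a, b, c, d, e, f, g
  1-simplices (8): ac, ae, bd, be, cf, de, eg, fg
  2-simplices (1): bde

giving chain groups C_0 ≅ Z^7, C_1 ≅ Z^8, C_2 ≅ Z^1.

Boundary ∂_1: C_1 → C_0 is given by ∂[p,q] = [q] − [p].
The resulting 7×8 matrix has rank 6, and its Smith normal form has invariant factors (1,1,1,1,1,1).

∂_2: C_2 → C_1 maps a triangle to the signed sum of its edges. For instance
  ∂bde = de − be + bd.
This gives a 8×1 integer matrix of rank 1; reducing to Smith normal form yields diagonal entries (1).

From H_k ≅ ker(∂_k) / im(∂_{k+1}) we obtain:

  H_0: rank C_0 − rank ∂_1 = 7 − 6 = 1, and the invariant factors of ∂_1 are all 1, so H_0 = Z.
  H_1: rank ker ∂_1 − rank ∂_2 = (8 − 6) − 1 = 1, and the invariant factors of ∂_2 are all 1, so H_1 = Z.
  H_2: rank ker ∂_2 − rank ∂_3 = (1 − 1) − 0 = 0, and there is no ∂_3, so H_2 = 0.

As a check, the Euler characteristic is 7 − 8 + 1 = 0, which agrees with 1 − 1 + 0 = 0.

H_0 ≅ Z,  H_1 ≅ Z,  H_2 = 0.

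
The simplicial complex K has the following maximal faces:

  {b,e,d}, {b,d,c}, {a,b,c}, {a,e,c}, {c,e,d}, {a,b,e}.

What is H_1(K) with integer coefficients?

H_1 = 0.

K has 5 vertices, 9 edges, 6 triangles.
rank ∂_1 = 4, rank ∂_2 = 5 ⇒ b_1 = 9 − 4 − 5 = 0; all invariant factors of ∂_2 are 1 so no torsion. So H_1 = 0.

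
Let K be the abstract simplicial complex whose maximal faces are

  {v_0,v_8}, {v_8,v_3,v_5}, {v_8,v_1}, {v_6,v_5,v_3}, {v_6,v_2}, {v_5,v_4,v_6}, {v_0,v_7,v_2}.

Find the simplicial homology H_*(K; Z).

H_0 = Z,  H_1 = Z,  H_2 = 0.

Take the total order v_0 < v_1 < v_2 < v_3 < v_4 < v_5 < v_6 < v_7 < v_8 on the vertex set. Then K (dimension 2) consists of the simplices:

  0-simplices (9): [v_0], [v_1], [v_2], [v_3], [v_4], [v_5], [v_6], [v_7], [v_8]
  1-simplices (13): [v_0,v_2], [v_0,v_7], [v_0,v_8], [v_1,v_8], [v_2,v_6], [v_2,v_7], [v_3,v_5], [v_3,v_6], [v_3,v_8], [v_4,v_5], [v_4,v_6], [v_5,v_6], [v_5,v_8]
  2-simplices (4): [v_0,v_2,v_7], [v_3,v_5,v_6], [v_3,v_5,v_8], [v_4,v_5,v_6]

giving chain groups C_0 ≅ Z^9, C_1 ≅ Z^13, C_2 ≅ Z^4.

The boundary map ∂_1: C_1 → C_0 is given by ∂[p,q] = [q] − [p].
The 9×13 boundary matrix has rank 8 and Smith normal form diag(1,1,1,1,1,1,1,1).

The boundary map ∂_2: C_2 → C_1 sends each 2-simplex [p,q,r] to [q,r] − [p,r] + [p,q]. For instance
  ∂[v_0,v_2,v_7] = [v_2,v_7] − [v_0,v_7] + [v_0,v_2],
  ∂[v_3,v_5,v_6] = [v_5,v_6] − [v_3,v_6] + [v_3,v_5].
This gives a 13×4 integer matrix of rank 4; reducing to Smith normal form yields diagonal entries (1,1,1,1).

From H_k ≅ ker(∂_k) / im(∂_{k+1}) we obtain:

  H_0: rank C_0 − rank ∂_1 = 9 − 8 = 1, and the invariant factors of ∂_1 are all 1, so H_0 ≅ Z.
  H_1: rank ker ∂_1 − rank ∂_2 = (13 − 8) − 4 = 1, and the invariant factors of ∂_2 are all 1, so H_1 ≅ Z.
  H_2: rank ker ∂_2 − rank ∂_3 = (4 − 4) − 0 = 0, and there is no ∂_3, so H_2 ≅ 0.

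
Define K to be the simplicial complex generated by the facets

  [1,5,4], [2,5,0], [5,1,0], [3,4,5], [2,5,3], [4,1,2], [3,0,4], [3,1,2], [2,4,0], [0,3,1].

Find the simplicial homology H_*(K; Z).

Order the vertices as 0 < 1 < 2 < 3 < 4 < 5. Listing each simplex with vertices in this order, K has dimension 2 with simplices:

  0-simplices (6): [0], [1], [2], [3], [4], [5]
  1-simplices (15): [0,1], [0,2], [0,3], [0,4], [0,5], [1,2], [1,3], [1,4], [1,5], [2,3], [2,4], [2,5], [3,4], [3,5], [4,5]
  2-simplices (10): [0,1,3], [0,1,5], [0,2,4], [0,2,5], [0,3,4], [1,2,3], [1,2,4], [1,4,5], [2,3,5], [3,4,5]

so the chain groups are C_0 ≅ Z^6, C_1 ≅ Z^15, C_2 ≅ Z^10.

The boundary map ∂_1: C_1 → C_0 is given by ∂[p,q] = [q] − [p]. For instance
  ∂[1,2] = [2] − [1].
The resulting 6×15 matrix has rank 5, and its Smith normal form has invariant factors (1,1,1,1,1).

∂_2: C_2 → C_1 maps a triangle to the signed sum of its edges. For instance
  ∂[0,2,5] = [2,5] − [0,5] + [0,2],
  ∂[2,3,5] = [3,5] − [2,5] + [2,3].
As a 15×10 matrix over Z this has rank 10, with invariant factors (1,1,1,1,1,1,1,1,1,2).

From H_k ≅ ker(∂_k) / im(∂_{k+1}) we obtain:

  H_0: rank C_0 − rank ∂_1 = 6 − 5 = 1, and the invariant factors of ∂_1 are all 1, so H_0 = Z.
  H_1: rank ker ∂_1 − rank ∂_2 = (15 − 5) − 10 = 0, and ∂_2 has invariant factor 2 > 1, so H_1 = Z/2.
  H_2: rank ker ∂_2 − rank ∂_3 = (10 − 10) − 0 = 0, and there is no ∂_3, so H_2 = 0.

(K is a triangulation of the real projective plane RP^2.)

H_0 = Z,  H_1 = Z/2,  H_2 = 0.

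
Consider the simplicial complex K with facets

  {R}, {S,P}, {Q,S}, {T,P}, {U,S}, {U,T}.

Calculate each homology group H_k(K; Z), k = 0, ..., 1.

H_0 ≅ Z^2,  H_1 ≅ Z.

We work with the vertex ordering P < Q < R < S < T < U. The simplices of K, each written with vertices in increasing order, are:

  0-simplices (6): P, Q, R, S, T, U
  1-simplices (5): PS, PT, QS, SU, TU

giving chain groups C_0 ≅ Z^6, C_1 ≅ Z^5.

Boundary ∂_1: C_1 → C_0 sends each edge [p,q] (with p < q) to q − p. For instance
  ∂QS = S − Q.
The 6×5 boundary matrix has rank 4 and Smith normal form diag(1,1,1,1).

Now H_k = ker ∂_k / im ∂_{k+1}, so:

  H_0: rank C_0 − rank ∂_1 = 6 − 4 = 2, and the invariant factors of ∂_1 are all 1, so H_0 ≅ Z^2.
  H_1: rank ker ∂_1 − rank ∂_2 = (5 − 4) − 0 = 1, and there is no ∂_2, so H_1 ≅ Z.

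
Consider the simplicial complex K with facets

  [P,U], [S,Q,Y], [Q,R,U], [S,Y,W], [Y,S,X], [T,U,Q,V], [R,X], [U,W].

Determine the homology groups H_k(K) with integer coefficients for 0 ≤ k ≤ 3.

We work with the vertex ordering P < Q < R < S < T < U < V < W < X < Y. The simplices of K, each written with vertices in increasing order, are:

  0-simplices (10): P, Q, R, S, T, U, V, W, X, Y
  1-simplices (18): PU, QR, QS, QT, QU, QV, QY, RU, RX, SW, SX, SY, TU, TV, UV, UW, WY, XY
  2-simplices (8): QRU, QSY, QTU, QTV, QUV, SWY, SXY, TUV
  3-simplices (1): QTUV

so the chain groups are C_0 ≅ Z^10, C_1 ≅ Z^18, C_2 ≅ Z^8, C_3 ≅ Z^1.

∂_1: C_1 → C_0 maps an edge to its endpoints' difference, ∂[p,q] = q − p. For instance
  ∂QS = S − Q.
The 10×18 boundary matrix has rank 9 and Smith normal form diag(1,1,1,1,1,1,1,1,1).

Boundary ∂_2: C_2 → C_1 sends each 2-simplex [p,q,r] to [q,r] − [p,r] + [p,q]. For instance
  ∂QRU = RU − QU + QR,
  ∂QSY = SY − QY + QS.
The resulting 18×8 matrix has rank 7, and its Smith normal form has invariant factors (1,1,1,1,1,1,1).

Boundary ∂_3: C_3 → C_2 sends each 3-simplex σ to the alternating sum Σ_i (−1)^i (σ with its i-th vertex removed). For instance
  ∂QTUV = TUV − QUV + QTV − QTU.
This gives a 8×1 integer matrix of rank 1; reducing to Smith normal form yields diagonal entries (1).

Now H_k = ker ∂_k / im ∂_{k+1}, so:

  H_0: rank C_0 − rank ∂_1 = 10 − 9 = 1, and the invariant factors of ∂_1 are all 1, so H_0 = Z.
  H_1: rank ker ∂_1 − rank ∂_2 = (18 − 9) − 7 = 2, and the invariant factors of ∂_2 are all 1, so H_1 = Z^2.
  H_2: rank ker ∂_2 − rank ∂_3 = (8 − 7) − 1 = 0, and the invariant factors of ∂_3 are all 1, so H_2 = 0.
  H_3: rank ker ∂_3 − rank ∂_4 = (1 − 1) − 0 = 0, and there is no ∂_4, so H_3 = 0.

H_0 ≅ Z,  H_1 ≅ Z^2,  H_2 = 0,  H_3 = 0.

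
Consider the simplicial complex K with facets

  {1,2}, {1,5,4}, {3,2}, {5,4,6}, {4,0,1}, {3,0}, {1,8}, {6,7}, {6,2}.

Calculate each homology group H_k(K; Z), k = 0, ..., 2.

H_0 ≅ Z,  H_1 ≅ Z^2,  H_2 = 0.

We work with the vertex ordering 0 < 1 < 2 < 3 < 4 < 5 < 6 < 7 < 8. The simplices of K, each written with vertices in increasing order, are:

  0-simplices (9): [0], [1], [2], [3], [4], [5], [6], [7], [8]
  1-simplices (13): [0,1], [0,3], [0,4], [1,2], [1,4], [1,5], [1,8], [2,3], [2,6], [4,5], [4,6], [5,6], [6,7]
  2-simplices (3): [0,1,4], [1,4,5], [4,5,6]

giving chain groups C_0 ≅ Z^9, C_1 ≅ Z^13, C_2 ≅ Z^3.

Boundary ∂_1: C_1 → C_0 maps an edge to its endpoints' difference, ∂[p,q] = q − p.
As a 9×13 matrix over Z this has rank 8, with invariant factors (1,1,1,1,1,1,1,1).

Boundary ∂_2: C_2 → C_1 sends each 2-simplex [p,q,r] to [q,r] − [p,r] + [p,q]. For instance
  ∂[4,5,6] = [5,6] − [4,6] + [4,5],
  ∂[0,1,4] = [1,4] − [0,4] + [0,1].
The 13×3 boundary matrix has rank 3 and Smith normal form diag(1,1,1).

Reading off H_k = ker ∂_k / im ∂_{k+1}:

  H_0: rank C_0 − rank ∂_1 = 9 − 8 = 1, and the invariant factors of ∂_1 are all 1, so H_0 ≅ Z.
  H_1: rank ker ∂_1 − rank ∂_2 = (13 − 8) − 3 = 2, and the invariant factors of ∂_2 are all 1, so H_1 ≅ Z^2.
  H_2: rank ker ∂_2 − rank ∂_3 = (3 − 3) − 0 = 0, and there is no ∂_3, so H_2 ≅ 0.

As a check, the Euler characteristic is 9 − 13 + 3 = -1, which agrees with 1 − 2 + 0 = -1.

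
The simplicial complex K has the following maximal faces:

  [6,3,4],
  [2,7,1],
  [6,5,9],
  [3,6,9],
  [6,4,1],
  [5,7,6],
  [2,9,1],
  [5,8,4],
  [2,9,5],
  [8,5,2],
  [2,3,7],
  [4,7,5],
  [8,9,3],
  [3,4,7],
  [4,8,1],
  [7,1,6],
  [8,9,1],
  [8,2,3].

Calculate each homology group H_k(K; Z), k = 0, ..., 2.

H_0 ≅ Z,  H_1 ≅ Z ⊕ Z/2,  H_2 = 0.

Order the vertices as 1 < 2 < 3 < 4 < 5 < 6 < 7 < 8 < 9. Listing each simplex with vertices in this order, K has dimension 2 with simplices:

  0-simplices (9): [1], [2], [3], [4], [5], [6], [7], [8], [9]
  1-simplices (27): (27 of them)
  2-simplices (18): [1,2,7], [1,2,9], [1,4,6], [1,4,8], [1,6,7], [1,8,9], [2,3,7], [2,3,8], [2,5,8], [2,5,9], [3,4,6], [3,4,7], [3,6,9], [3,8,9], [4,5,7], [4,5,8], [5,6,7], [5,6,9]

so the chain groups are C_0 ≅ Z^9, C_1 ≅ Z^27, C_2 ≅ Z^18.

∂_1: C_1 → C_0 is given by ∂[p,q] = [q] − [p].
This gives a 9×27 integer matrix of rank 8; reducing to Smith normal form yields diagonal entries (1,1,1,1,1,1,1,1).

∂_2: C_2 → C_1 maps a triangle to the signed sum of its edges. For instance
  ∂[3,4,7] = [4,7] − [3,7] + [3,4],
  ∂[4,5,7] = [5,7] − [4,7] + [4,5].
As a 27×18 matrix over Z this has rank 18, with invariant factors (1,1,1,1,1,1,1,1,1,1,1,1,1,1,1,1,1,2).

From H_k ≅ ker(∂_k) / im(∂_{k+1}) we obtain:

  H_0: rank C_0 − rank ∂_1 = 9 − 8 = 1, and the invariant factors of ∂_1 are all 1, so H_0 = Z.
  H_1: rank ker ∂_1 − rank ∂_2 = (27 − 8) − 18 = 1, and ∂_2 has invariant factor 2 > 1, so H_1 = Z ⊕ Z/2.
  H_2: rank ker ∂_2 − rank ∂_3 = (18 − 18) − 0 = 0, and there is no ∂_3, so H_2 = 0.

(K is a triangulation of the Klein bottle.)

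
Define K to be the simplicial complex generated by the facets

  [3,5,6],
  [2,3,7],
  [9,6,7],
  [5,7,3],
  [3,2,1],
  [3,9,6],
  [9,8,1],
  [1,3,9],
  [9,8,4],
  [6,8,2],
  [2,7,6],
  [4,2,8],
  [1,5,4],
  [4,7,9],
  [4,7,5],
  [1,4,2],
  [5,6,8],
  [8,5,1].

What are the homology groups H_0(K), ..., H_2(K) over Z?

We work with the vertex ordering 1 < 2 < 3 < 4 < 5 < 6 < 7 < 8 < 9. The simplices of K, each written with vertices in increasing order, are:

  0-simplices (9): [1], [2], [3], [4], [5], [6], [7], [8], [9]
  1-simplices (27): (27 of them)
  2-simplices (18): [1,2,3], [1,2,4], [1,3,9], [1,4,5], [1,5,8], [1,8,9], [2,3,7], [2,4,8], [2,6,7], [2,6,8], [3,5,6], [3,5,7], [3,6,9], [4,5,7], [4,7,9], [4,8,9], [5,6,8], [6,7,9]

so the chain groups are C_0 ≅ Z^9, C_1 ≅ Z^27, C_2 ≅ Z^18.

The boundary map ∂_1: C_1 → C_0 is given by ∂[p,q] = [q] − [p].
The 9×27 boundary matrix has rank 8 and Smith normal form diag(1,1,1,1,1,1,1,1).

∂_2: C_2 → C_1 maps a triangle to the signed sum of its edges. For instance
  ∂[4,5,7] = [5,7] − [4,7] + [4,5],
  ∂[1,4,5] = [4,5] − [1,5] + [1,4].
The resulting 27×18 matrix has rank 18, and its Smith normal form has invariant factors (1,1,1,1,1,1,1,1,1,1,1,1,1,1,1,1,1,2).

Now H_k = ker ∂_k / im ∂_{k+1}, so:

  H_0: rank C_0 − rank ∂_1 = 9 − 8 = 1, and the invariant factors of ∂_1 are all 1, so H_0 = Z.
  H_1: rank ker ∂_1 − rank ∂_2 = (27 − 8) − 18 = 1, and ∂_2 has invariant factor 2 > 1, so H_1 = Z ⊕ Z_2.
  H_2: rank ker ∂_2 − rank ∂_3 = (18 − 18) − 0 = 0, and there is no ∂_3, so H_2 = 0.

As a check, the Euler characteristic is 9 − 27 + 18 = 0, which agrees with 1 − 1 + 0 = 0.
(K is a triangulation of the Klein bottle.)

H_0 ≅ Z,  H_1 ≅ Z ⊕ Z_2,  H_2 = 0.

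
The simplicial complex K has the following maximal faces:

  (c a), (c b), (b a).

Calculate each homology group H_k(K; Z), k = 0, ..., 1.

Take the total order a < b < c on the vertex set. Then K (dimension 1) consists of the simplices:

  0-simplices (3): a, b, c
  1-simplices (3): ab, ac, bc

Hence C_0 ≅ Z^3, C_1 ≅ Z^3.

Boundary ∂_1: C_1 → C_0 maps an edge to its endpoints' difference, ∂[p,q] = q − p. For instance
  ∂ab = b − a.
The resulting 3×3 matrix has rank 2, and its Smith normal form has invariant factors (1,1).

Computing H_k = (kernel of ∂_k) / (image of ∂_{k+1}):

  H_0: rank C_0 − rank ∂_1 = 3 − 2 = 1, and the invariant factors of ∂_1 are all 1, so H_0 = Z.
  H_1: rank ker ∂_1 − rank ∂_2 = (3 − 2) − 0 = 1, and there is no ∂_2, so H_1 = Z.

(K is a triangulation of the circle S^1.)

H_0 ≅ Z,  H_1 ≅ Z.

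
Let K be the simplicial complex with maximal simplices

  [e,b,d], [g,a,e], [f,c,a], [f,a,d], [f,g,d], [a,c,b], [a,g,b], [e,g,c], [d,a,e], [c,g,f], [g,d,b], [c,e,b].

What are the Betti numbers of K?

b_0 = 1, b_1 = 0, b_2 = 0.

Take the total order a < b < c < d < e < f < g on the vertex set. Then K (dimension 2) consists of the simplices:

  0-simplices (7): a, b, c, d, e, f, g
  1-simplices (18): ab, ac, ad, ae, af, ag, bc, bd, be, bg, ce, cf, cg, de, df, dg, eg, fg
  2-simplices (12): abc, abg, acf, ade, adf, aeg, bce, bde, bdg, ceg, cfg, dfg

giving chain groups C_0 ≅ Z^7, C_1 ≅ Z^18, C_2 ≅ Z^12.

The boundary map ∂_1: C_1 → C_0 sends each edge [p,q] (with p < q) to q − p. For instance
  ∂af = f − a.
As a 7×18 matrix over Z this has rank 6, with invariant factors (1,1,1,1,1,1).

∂_2: C_2 → C_1 sends each 2-simplex [p,q,r] to [q,r] − [p,r] + [p,q]. For instance
  ∂bce = ce − be + bc,
  ∂adf = df − af + ad.
The 18×12 boundary matrix has rank 12 and Smith normal form diag(1,1,1,1,1,1,1,1,1,1,1,2).

Reading off H_k = ker ∂_k / im ∂_{k+1}:

  H_0: rank C_0 − rank ∂_1 = 7 − 6 = 1, and the invariant factors of ∂_1 are all 1, so H_0 = Z.
  H_1: rank ker ∂_1 − rank ∂_2 = (18 − 6) − 12 = 0, and ∂_2 has invariant factor 2 > 1, so H_1 = Z/2.
  H_2: rank ker ∂_2 − rank ∂_3 = (12 − 12) − 0 = 0, and there is no ∂_3, so H_2 = 0.

As a check, the Euler characteristic is 7 − 18 + 12 = 1, which agrees with 1 − 0 + 0 = 1.
(K is a triangulation of the real projective plane RP^2.)

Hence the Betti numbers are b_0 = 1, b_1 = 0, b_2 = 0.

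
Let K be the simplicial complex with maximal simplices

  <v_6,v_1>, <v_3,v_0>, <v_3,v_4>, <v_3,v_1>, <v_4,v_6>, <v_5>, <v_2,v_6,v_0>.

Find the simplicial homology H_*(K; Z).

We work with the vertex ordering v_0 < v_1 < v_2 < v_3 < v_4 < v_5 < v_6. The simplices of K, each written with vertices in increasing order, are:

  0-simplices (7): [v_0], [v_1], [v_2], [v_3], [v_4], [v_5], [v_6]
  1-simplices (8): [v_0,v_2], [v_0,v_3], [v_0,v_6], [v_1,v_3], [v_1,v_6], [v_2,v_6], [v_3,v_4], [v_4,v_6]
  2-simplices (1): [v_0,v_2,v_6]

giving chain groups C_0 ≅ Z^7, C_1 ≅ Z^8, C_2 ≅ Z^1.

The boundary map ∂_1: C_1 → C_0 is given by ∂[p,q] = [q] − [p].
The 7×8 boundary matrix has rank 5 and Smith normal form diag(1,1,1,1,1).

Boundary ∂_2: C_2 → C_1 sends each 2-simplex [p,q,r] to [q,r] − [p,r] + [p,q]. For instance
  ∂[v_0,v_2,v_6] = [v_2,v_6] − [v_0,v_6] + [v_0,v_2].
The resulting 8×1 matrix has rank 1, and its Smith normal form has invariant factors (1).

Reading off H_k = ker ∂_k / im ∂_{k+1}:

  H_0: rank C_0 − rank ∂_1 = 7 − 5 = 2, and the invariant factors of ∂_1 are all 1, so H_0 ≅ Z^2.
  H_1: rank ker ∂_1 − rank ∂_2 = (8 − 5) − 1 = 2, and the invariant factors of ∂_2 are all 1, so H_1 ≅ Z^2.
  H_2: rank ker ∂_2 − rank ∂_3 = (1 − 1) − 0 = 0, and there is no ∂_3, so H_2 ≅ 0.

H_0 = Z^2,  H_1 = Z^2,  H_2 = 0.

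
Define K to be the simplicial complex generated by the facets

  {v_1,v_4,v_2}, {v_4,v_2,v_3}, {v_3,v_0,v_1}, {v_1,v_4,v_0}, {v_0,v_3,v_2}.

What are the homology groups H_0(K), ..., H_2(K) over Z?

We work with the vertex ordering v_0 < v_1 < v_2 < v_3 < v_4. The simplices of K, each written with vertices in increasing order, are:

  0-simplices (5): [v_0], [v_1], [v_2], [v_3], [v_4]
  1-simplices (10): [v_0,v_1], [v_0,v_2], [v_0,v_3], [v_0,v_4], [v_1,v_2], [v_1,v_3], [v_1,v_4], [v_2,v_3], [v_2,v_4], [v_3,v_4]
  2-simplices (5): [v_0,v_1,v_3], [v_0,v_1,v_4], [v_0,v_2,v_3], [v_1,v_2,v_4], [v_2,v_3,v_4]

giving chain groups C_0 ≅ Z^5, C_1 ≅ Z^10, C_2 ≅ Z^5.

Boundary ∂_1: C_1 → C_0 is given by ∂[p,q] = [q] − [p].
The resulting 5×10 matrix has rank 4, and its Smith normal form has invariant factors (1,1,1,1).

∂_2: C_2 → C_1 sends each 2-simplex [p,q,r] to [q,r] − [p,r] + [p,q]. For instance
  ∂[v_0,v_1,v_4] = [v_1,v_4] − [v_0,v_4] + [v_0,v_1],
  ∂[v_0,v_2,v_3] = [v_2,v_3] − [v_0,v_3] + [v_0,v_2].
The 10×5 boundary matrix has rank 5 and Smith normal form diag(1,1,1,1,1).

Computing H_k = (kernel of ∂_k) / (image of ∂_{k+1}):

  H_0: rank C_0 − rank ∂_1 = 5 − 4 = 1, and the invariant factors of ∂_1 are all 1, so H_0 = Z.
  H_1: rank ker ∂_1 − rank ∂_2 = (10 − 4) − 5 = 1, and the invariant factors of ∂_2 are all 1, so H_1 = Z.
  H_2: rank ker ∂_2 − rank ∂_3 = (5 − 5) − 0 = 0, and there is no ∂_3, so H_2 = 0.

(K is a triangulation of the Möbius band.)

H_0 ≅ Z,  H_1 ≅ Z,  H_2 = 0.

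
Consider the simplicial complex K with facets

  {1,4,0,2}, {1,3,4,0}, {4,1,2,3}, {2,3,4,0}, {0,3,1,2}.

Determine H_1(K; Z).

Take the total order 0 < 1 < 2 < 3 < 4 on the vertex set. Then K (dimension 3) consists of the simplices:

  0-simplices (5): [0], [1], [2], [3], [4]
  1-simplices (10): [0,1], [0,2], [0,3], [0,4], [1,2], [1,3], [1,4], [2,3], [2,4], [3,4]
  2-simplices (10): [0,1,2], [0,1,3], [0,1,4], [0,2,3], [0,2,4], [0,3,4], [1,2,3], [1,2,4], [1,3,4], [2,3,4]
  3-simplices (5): [0,1,2,3], [0,1,2,4], [0,1,3,4], [0,2,3,4], [1,2,3,4]

giving chain groups C_0 ≅ Z^5, C_1 ≅ Z^10, C_2 ≅ Z^10, C_3 ≅ Z^5.

Boundary ∂_1: C_1 → C_0 is given by ∂[p,q] = [q] − [p]. For instance
  ∂[0,2] = [2] − [0].
The resulting 5×10 matrix has rank 4, and its Smith normal form has invariant factors (1,1,1,1).

The boundary map ∂_2: C_2 → C_1 acts by ∂[p,q,r] = [q,r] − [p,r] + [p,q]. For instance
  ∂[0,1,3] = [1,3] − [0,3] + [0,1],
  ∂[1,3,4] = [3,4] − [1,4] + [1,3].
This gives a 10×10 integer matrix of rank 6; reducing to Smith normal form yields diagonal entries (1,1,1,1,1,1).

∂_3: C_3 → C_2 sends each 3-simplex σ to the alternating sum Σ_i (−1)^i (σ with its i-th vertex removed). For instance
  ∂[0,1,2,4] = [1,2,4] − [0,2,4] + [0,1,4] − [0,1,2],
  ∂[0,2,3,4] = [2,3,4] − [0,3,4] + [0,2,4] − [0,2,3].
The 10×5 boundary matrix has rank 4 and Smith normal form diag(1,1,1,1).

From H_k ≅ ker(∂_k) / im(∂_{k+1}) we obtain:

  H_1: rank ker ∂_1 − rank ∂_2 = (10 − 4) − 6 = 0, and the invariant factors of ∂_2 are all 1, so H_1 = 0.

H_1 = 0.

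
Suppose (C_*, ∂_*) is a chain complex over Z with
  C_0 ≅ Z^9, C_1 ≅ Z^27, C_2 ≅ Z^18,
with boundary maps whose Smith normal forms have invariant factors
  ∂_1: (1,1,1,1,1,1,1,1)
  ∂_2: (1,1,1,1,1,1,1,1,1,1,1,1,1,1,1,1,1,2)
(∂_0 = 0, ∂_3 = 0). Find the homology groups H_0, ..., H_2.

H_0 = Z,  H_1 = Z ⊕ Z/2,  H_2 = 0.

H_0: b_0 = 9 − 0 − 8 = 1; torsion from ∂_1 factors > 1: none. So H_0 = Z.
H_1: b_1 = 27 − 8 − 18 = 1; torsion from ∂_2 factors > 1: [2]. So H_1 = Z ⊕ Z/2.
H_2: b_2 = 18 − 18 − 0 = 0; torsion from ∂_3 factors > 1: none. So H_2 = 0.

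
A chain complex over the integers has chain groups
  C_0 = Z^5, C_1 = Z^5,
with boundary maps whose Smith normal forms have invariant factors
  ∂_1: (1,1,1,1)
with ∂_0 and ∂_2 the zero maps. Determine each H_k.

H_0: b_0 = 5 − 0 − 4 = 1; torsion from ∂_1 factors > 1: none. So H_0 = Z.
H_1: b_1 = 5 − 4 − 0 = 1; torsion from ∂_2 factors > 1: none. So H_1 = Z.

H_0 = Z,  H_1 = Z.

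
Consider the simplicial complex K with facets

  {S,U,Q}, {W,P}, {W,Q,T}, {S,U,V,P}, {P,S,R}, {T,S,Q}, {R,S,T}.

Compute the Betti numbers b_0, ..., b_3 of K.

We work with the vertex ordering P < Q < R < S < T < U < V < W. The simplices of K, each written with vertices in increasing order, are:

  0-simplices (8): P, Q, R, S, T, U, V, W
  1-simplices (16): PR, PS, PU, PV, PW, QS, QT, QU, QW, RS, RT, ST, SU, SV, TW, UV
  2-simplices (9): PRS, PSU, PSV, PUV, QST, QSU, QTW, RST, SUV
  3-simplices (1): PSUV

Hence C_0 ≅ Z^8, C_1 ≅ Z^16, C_2 ≅ Z^9, C_3 ≅ Z^1.

The boundary map ∂_1: C_1 → C_0 maps an edge to its endpoints' difference, ∂[p,q] = q − p.
As a 8×16 matrix over Z this has rank 7, with invariant factors (1,1,1,1,1,1,1).

The boundary map ∂_2: C_2 → C_1 sends each 2-simplex [p,q,r] to [q,r] − [p,r] + [p,q]. For instance
  ∂PRS = RS − PS + PR,
  ∂PSV = SV − PV + PS.
The resulting 16×9 matrix has rank 8, and its Smith normal form has invariant factors (1,1,1,1,1,1,1,1).

∂_3: C_3 → C_2 sends each 3-simplex σ to the alternating sum Σ_i (−1)^i (σ with its i-th vertex removed). For instance
  ∂PSUV = SUV − PUV + PSV − PSU.
The resulting 9×1 matrix has rank 1, and its Smith normal form has invariant factors (1).

Now H_k = ker ∂_k / im ∂_{k+1}, so:

  H_0: rank C_0 − rank ∂_1 = 8 − 7 = 1, and the invariant factors of ∂_1 are all 1, so H_0 = Z.
  H_1: rank ker ∂_1 − rank ∂_2 = (16 − 7) − 8 = 1, and the invariant factors of ∂_2 are all 1, so H_1 = Z.
  H_2: rank ker ∂_2 − rank ∂_3 = (9 − 8) − 1 = 0, and the invariant factors of ∂_3 are all 1, so H_2 = 0.
  H_3: rank ker ∂_3 − rank ∂_4 = (1 − 1) − 0 = 0, and there is no ∂_4, so H_3 = 0.

As a check, the Euler characteristic is 8 − 16 + 9 − 1 = 0, which agrees with 1 − 1 + 0 − 0 = 0.

Hence the Betti numbers are b_0 = 1, b_1 = 1, b_2 = 0, b_3 = 0.

b_0 = 1, b_1 = 1, b_2 = 0, b_3 = 0.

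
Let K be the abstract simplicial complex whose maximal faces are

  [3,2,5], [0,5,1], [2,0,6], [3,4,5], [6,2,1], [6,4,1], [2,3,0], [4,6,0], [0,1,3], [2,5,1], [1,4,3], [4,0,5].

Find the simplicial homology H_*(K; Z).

Take the total order 0 < 1 < 2 < 3 < 4 < 5 < 6 on the vertex set. Then K (dimension 2) consists of the simplices:

  0-simplices (7): [0], [1], [2], [3], [4], [5], [6]
  1-simplices (18): [0,1], [0,2], [0,3], [0,4], [0,5], [0,6], [1,2], [1,3], [1,4], [1,5], [1,6], [2,3], [2,5], [2,6], [3,4], [3,5], [4,5], [4,6]
  2-simplices (12): [0,1,3], [0,1,5], [0,2,3], [0,2,6], [0,4,5], [0,4,6], [1,2,5], [1,2,6], [1,3,4], [1,4,6], [2,3,5], [3,4,5]

giving chain groups C_0 ≅ Z^7, C_1 ≅ Z^18, C_2 ≅ Z^12.

Boundary ∂_1: C_1 → C_0 is given by ∂[p,q] = [q] − [p].
This gives a 7×18 integer matrix of rank 6; reducing to Smith normal form yields diagonal entries (1,1,1,1,1,1).

The boundary map ∂_2: C_2 → C_1 acts by ∂[p,q,r] = [q,r] − [p,r] + [p,q]. For instance
  ∂[0,2,3] = [2,3] − [0,3] + [0,2],
  ∂[0,4,6] = [4,6] − [0,6] + [0,4].
The 18×12 boundary matrix has rank 12 and Smith normal form diag(1,1,1,1,1,1,1,1,1,1,1,2).

From H_k ≅ ker(∂_k) / im(∂_{k+1}) we obtain:

  H_0: rank C_0 − rank ∂_1 = 7 − 6 = 1, and the invariant factors of ∂_1 are all 1, so H_0 = Z.
  H_1: rank ker ∂_1 − rank ∂_2 = (18 − 6) − 12 = 0, and ∂_2 has invariant factor 2 > 1, so H_1 = Z/2Z.
  H_2: rank ker ∂_2 − rank ∂_3 = (12 − 12) − 0 = 0, and there is no ∂_3, so H_2 = 0.

(K is a triangulation of the real projective plane RP^2.)

H_0 ≅ Z,  H_1 ≅ Z/2Z,  H_2 = 0.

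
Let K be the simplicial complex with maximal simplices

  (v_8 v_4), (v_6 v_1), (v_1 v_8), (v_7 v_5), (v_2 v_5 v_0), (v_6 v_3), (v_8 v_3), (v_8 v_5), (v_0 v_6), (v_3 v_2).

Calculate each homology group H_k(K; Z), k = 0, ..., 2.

H_0 ≅ Z,  H_1 ≅ Z^3,  H_2 = 0.

K has 9 vertices, 12 edges, 1 triangle.
rank ∂_0 = 0, rank ∂_1 = 8 ⇒ b_0 = 9 − 0 − 8 = 1; all invariant factors of ∂_1 are 1 so no torsion. So H_0 ≅ Z.
rank ∂_1 = 8, rank ∂_2 = 1 ⇒ b_1 = 12 − 8 − 1 = 3; all invariant factors of ∂_2 are 1 so no torsion. So H_1 ≅ Z^3.
rank ∂_2 = 1, rank ∂_3 = 0 ⇒ b_2 = 1 − 1 − 0 = 0. So H_2 ≅ 0.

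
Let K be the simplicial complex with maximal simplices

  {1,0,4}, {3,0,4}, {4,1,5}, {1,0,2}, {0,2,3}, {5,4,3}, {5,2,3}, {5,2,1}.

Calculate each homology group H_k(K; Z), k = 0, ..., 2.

H_0 = Z,  H_1 = 0,  H_2 = Z.

Take the total order 0 < 1 < 2 < 3 < 4 < 5 on the vertex set. Then K (dimension 2) consists of the simplices:

  0-simplices (6): [0], [1], [2], [3], [4], [5]
  1-simplices (12): [0,1], [0,2], [0,3], [0,4], [1,2], [1,4], [1,5], [2,3], [2,5], [3,4], [3,5], [4,5]
  2-simplices (8): [0,1,2], [0,1,4], [0,2,3], [0,3,4], [1,2,5], [1,4,5], [2,3,5], [3,4,5]

so the chain groups are C_0 ≅ Z^6, C_1 ≅ Z^12, C_2 ≅ Z^8.

The boundary map ∂_1: C_1 → C_0 is given by ∂[p,q] = [q] − [p]. For instance
  ∂[3,4] = [4] − [3].
The resulting 6×12 matrix has rank 5, and its Smith normal form has invariant factors (1,1,1,1,1).

∂_2: C_2 → C_1 maps a triangle to the signed sum of its edges. For instance
  ∂[1,4,5] = [4,5] − [1,5] + [1,4],
  ∂[0,1,2] = [1,2] − [0,2] + [0,1].
This gives a 12×8 integer matrix of rank 7; reducing to Smith normal form yields diagonal entries (1,1,1,1,1,1,1).

Now H_k = ker ∂_k / im ∂_{k+1}, so:

  H_0: rank C_0 − rank ∂_1 = 6 − 5 = 1, and the invariant factors of ∂_1 are all 1, so H_0 ≅ Z.
  H_1: rank ker ∂_1 − rank ∂_2 = (12 − 5) − 7 = 0, and the invariant factors of ∂_2 are all 1, so H_1 ≅ 0.
  H_2: rank ker ∂_2 − rank ∂_3 = (8 − 7) − 0 = 1, and there is no ∂_3, so H_2 ≅ Z.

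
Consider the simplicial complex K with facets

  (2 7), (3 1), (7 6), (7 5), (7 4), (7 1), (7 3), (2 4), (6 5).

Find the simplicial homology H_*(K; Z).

H_0 = Z,  H_1 = Z^3.

K has 7 vertices, 9 edges.
rank ∂_0 = 0, rank ∂_1 = 6 ⇒ b_0 = 7 − 0 − 6 = 1; all invariant factors of ∂_1 are 1 so no torsion. So H_0 = Z.
rank ∂_1 = 6, rank ∂_2 = 0 ⇒ b_1 = 9 − 6 − 0 = 3. So H_1 = Z^3.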